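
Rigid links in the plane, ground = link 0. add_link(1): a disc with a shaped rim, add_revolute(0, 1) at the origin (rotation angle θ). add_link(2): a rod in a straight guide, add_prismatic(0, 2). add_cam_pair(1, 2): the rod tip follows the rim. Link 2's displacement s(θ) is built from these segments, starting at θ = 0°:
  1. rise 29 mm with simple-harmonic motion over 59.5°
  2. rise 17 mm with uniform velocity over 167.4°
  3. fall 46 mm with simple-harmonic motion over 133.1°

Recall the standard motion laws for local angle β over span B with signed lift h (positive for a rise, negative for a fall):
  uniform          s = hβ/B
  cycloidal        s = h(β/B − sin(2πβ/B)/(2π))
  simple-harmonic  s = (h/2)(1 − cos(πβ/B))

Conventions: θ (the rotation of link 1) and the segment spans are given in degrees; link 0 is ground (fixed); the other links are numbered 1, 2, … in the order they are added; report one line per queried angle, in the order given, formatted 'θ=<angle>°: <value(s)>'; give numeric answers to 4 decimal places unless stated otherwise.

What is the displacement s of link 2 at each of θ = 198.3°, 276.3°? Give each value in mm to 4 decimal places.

segment 1 (0° to 59.5°, simple-harmonic, h = 29) is passed completely: s = 0.0000 + (29) = 29.0000
θ = 198.3° falls in segment 2 (59.5° to 226.9°, uniform, h = 17): β = 198.3 − 59.5 = 138.8°, B = 167.4°; Δs = 17·138.8/167.4 = 14.0956; s = 29.0000 + 14.0956 = 43.0956
segment 2 (59.5° to 226.9°, uniform, h = 17) is passed completely: s = 29.0000 + (17) = 46.0000
θ = 276.3° falls in segment 3 (226.9° to 360°, simple-harmonic, h = -46): β = 276.3 − 226.9 = 49.4°, B = 133.1°; Δs = -46/2·(1 − cos(π·0.3711)) = -13.9419; s = 46.0000 − 13.9419 = 32.0581

θ=198.3°: 43.0956
θ=276.3°: 32.0581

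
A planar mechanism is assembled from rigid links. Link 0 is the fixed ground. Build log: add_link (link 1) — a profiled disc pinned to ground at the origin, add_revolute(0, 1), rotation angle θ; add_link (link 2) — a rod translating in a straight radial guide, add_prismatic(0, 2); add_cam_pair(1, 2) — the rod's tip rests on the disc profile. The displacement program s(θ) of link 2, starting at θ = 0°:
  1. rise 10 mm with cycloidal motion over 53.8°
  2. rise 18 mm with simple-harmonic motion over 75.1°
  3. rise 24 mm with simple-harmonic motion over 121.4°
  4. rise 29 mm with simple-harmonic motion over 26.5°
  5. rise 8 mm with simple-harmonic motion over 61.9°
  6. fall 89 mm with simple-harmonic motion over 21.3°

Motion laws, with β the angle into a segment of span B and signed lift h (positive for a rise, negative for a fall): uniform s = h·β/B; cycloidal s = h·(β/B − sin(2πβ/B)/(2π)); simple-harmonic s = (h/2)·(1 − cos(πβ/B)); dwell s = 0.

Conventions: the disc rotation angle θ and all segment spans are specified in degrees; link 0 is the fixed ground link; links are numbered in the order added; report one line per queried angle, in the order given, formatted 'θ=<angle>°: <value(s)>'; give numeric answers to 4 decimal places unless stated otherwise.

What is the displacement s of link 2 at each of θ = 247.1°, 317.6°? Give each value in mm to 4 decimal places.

seg 1 [0°–53.8°] cycloidal, h=10: full span → s += 10 → s = 10.0000
seg 2 [53.8°–128.9°] simple-harmonic, h=18: full span → s += 18 → s = 28.0000
seg 3 [128.9°–250.3°] simple-harmonic, h=24: θ=247.1° here. β=118.2, B=121.4. 24/2·(1 − cos(π·0.9736)) = 23.9589 → s = 51.9589
seg 3 [128.9°–250.3°] simple-harmonic, h=24: full span → s += 24 → s = 52.0000
seg 4 [250.3°–276.8°] simple-harmonic, h=29: full span → s += 29 → s = 81.0000
seg 5 [276.8°–338.7°] simple-harmonic, h=8: θ=317.6° here. β=40.8, B=61.9. 8/2·(1 − cos(π·0.6591)) = 5.9174 → s = 86.9174

θ=247.1°: 51.9589
θ=317.6°: 86.9174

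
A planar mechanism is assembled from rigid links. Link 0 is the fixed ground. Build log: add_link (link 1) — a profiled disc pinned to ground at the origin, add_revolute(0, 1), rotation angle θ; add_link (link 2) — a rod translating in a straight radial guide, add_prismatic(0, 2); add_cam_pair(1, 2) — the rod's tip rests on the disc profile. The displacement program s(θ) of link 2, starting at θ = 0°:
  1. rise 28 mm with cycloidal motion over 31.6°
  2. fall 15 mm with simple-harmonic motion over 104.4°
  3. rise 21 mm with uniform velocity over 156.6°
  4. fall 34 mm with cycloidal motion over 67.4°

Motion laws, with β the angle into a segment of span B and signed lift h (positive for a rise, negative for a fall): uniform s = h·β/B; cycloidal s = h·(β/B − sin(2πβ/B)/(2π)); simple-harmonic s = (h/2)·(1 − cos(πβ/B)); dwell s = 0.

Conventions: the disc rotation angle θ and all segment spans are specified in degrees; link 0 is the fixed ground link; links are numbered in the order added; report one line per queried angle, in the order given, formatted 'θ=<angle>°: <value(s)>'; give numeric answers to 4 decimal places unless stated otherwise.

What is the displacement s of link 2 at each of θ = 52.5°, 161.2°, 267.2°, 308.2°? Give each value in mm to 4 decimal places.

seg 1 [0°–31.6°] cycloidal, h=28: full span → s += 28 → s = 28.0000
seg 2 [31.6°–136°] simple-harmonic, h=-15: θ=52.5° here. β=20.9, B=104.4. -15/2·(1 − cos(π·0.2002)) = -1.4350 → s = 26.5650
seg 2 [31.6°–136°] simple-harmonic, h=-15: full span → s += -15 → s = 13.0000
seg 3 [136°–292.6°] uniform, h=21: θ=161.2° here. β=25.2, B=156.6. 21·25.2/156.6 = 3.3793 → s = 16.3793
seg 3 [136°–292.6°] uniform, h=21: θ=267.2° here. β=131.2, B=156.6. 21·131.2/156.6 = 17.5939 → s = 30.5939
seg 3 [136°–292.6°] uniform, h=21: full span → s += 21 → s = 34.0000
seg 4 [292.6°–360°] cycloidal, h=-34: θ=308.2° here. β=15.6, B=67.4. -34·(0.2315 − sin(2π·0.2315)/(2π)) = -2.4949 → s = 31.5051

θ=52.5°: 26.5650
θ=161.2°: 16.3793
θ=267.2°: 30.5939
θ=308.2°: 31.5051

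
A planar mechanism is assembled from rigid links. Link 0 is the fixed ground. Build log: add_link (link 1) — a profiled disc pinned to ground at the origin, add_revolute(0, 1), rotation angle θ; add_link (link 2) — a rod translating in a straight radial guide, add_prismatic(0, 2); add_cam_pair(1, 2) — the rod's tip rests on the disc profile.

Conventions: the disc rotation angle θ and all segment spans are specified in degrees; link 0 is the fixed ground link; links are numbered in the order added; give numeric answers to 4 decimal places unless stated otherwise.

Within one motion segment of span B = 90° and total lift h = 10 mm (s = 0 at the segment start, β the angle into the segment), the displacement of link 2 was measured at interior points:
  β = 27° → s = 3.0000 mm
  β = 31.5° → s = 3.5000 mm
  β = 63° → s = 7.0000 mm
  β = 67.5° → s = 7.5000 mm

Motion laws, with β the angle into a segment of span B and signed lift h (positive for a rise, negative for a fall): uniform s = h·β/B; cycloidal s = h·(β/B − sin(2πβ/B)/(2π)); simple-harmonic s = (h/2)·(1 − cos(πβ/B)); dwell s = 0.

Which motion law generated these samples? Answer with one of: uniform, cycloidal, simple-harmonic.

candidates at β/B = r: uniform s = h·r (linear in β); cycloidal s = h·(r − sin(2πr)/(2π)); simple-harmonic s = (h/2)(1 − cos(πr))
β=27°: printed 3.0000 | uniform 3.0000, cycloidal 1.4863, simple-harmonic 2.0611
β=31.5°: printed 3.5000 | uniform 3.5000, cycloidal 2.2124, simple-harmonic 2.7300
β=63°: printed 7.0000 | uniform 7.0000, cycloidal 8.5137, simple-harmonic 7.9389
β=67.5°: printed 7.5000 | uniform 7.5000, cycloidal 9.0915, simple-harmonic 8.5355
only one law matches every sample → uniform

uniform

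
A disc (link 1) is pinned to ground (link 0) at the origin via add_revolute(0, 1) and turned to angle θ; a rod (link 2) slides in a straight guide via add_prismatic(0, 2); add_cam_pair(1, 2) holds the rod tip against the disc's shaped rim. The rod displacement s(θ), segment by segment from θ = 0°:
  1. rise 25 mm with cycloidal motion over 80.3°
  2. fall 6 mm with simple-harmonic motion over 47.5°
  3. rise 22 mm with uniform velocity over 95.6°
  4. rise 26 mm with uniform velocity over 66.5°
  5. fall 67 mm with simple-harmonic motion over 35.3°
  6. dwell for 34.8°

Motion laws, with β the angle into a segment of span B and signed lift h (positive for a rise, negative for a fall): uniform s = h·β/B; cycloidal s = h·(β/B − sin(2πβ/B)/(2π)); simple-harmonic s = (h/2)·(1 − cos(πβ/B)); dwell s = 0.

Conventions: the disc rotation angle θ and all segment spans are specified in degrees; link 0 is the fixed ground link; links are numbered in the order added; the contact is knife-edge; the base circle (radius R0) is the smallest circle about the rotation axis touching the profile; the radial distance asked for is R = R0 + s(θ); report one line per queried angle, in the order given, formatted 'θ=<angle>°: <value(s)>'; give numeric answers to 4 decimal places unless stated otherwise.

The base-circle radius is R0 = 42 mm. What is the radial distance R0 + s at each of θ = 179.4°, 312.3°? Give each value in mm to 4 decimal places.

segment 1 (0° to 80.3°, cycloidal, h = 25) is passed completely: s = 0.0000 + (25) = 25.0000
segment 2 (80.3° to 127.8°, simple-harmonic, h = -6) is passed completely: s = 25.0000 + (-6) = 19.0000
θ = 179.4° falls in segment 3 (127.8° to 223.4°, uniform, h = 22): β = 179.4 − 127.8 = 51.6°, B = 95.6°; Δs = 22·51.6/95.6 = 11.8745; s = 19.0000 + 11.8745 = 30.8745
segment 3 (127.8° to 223.4°, uniform, h = 22) is passed completely: s = 19.0000 + (22) = 41.0000
segment 4 (223.4° to 289.9°, uniform, h = 26) is passed completely: s = 41.0000 + (26) = 67.0000
θ = 312.3° falls in segment 5 (289.9° to 325.2°, simple-harmonic, h = -67): β = 312.3 − 289.9 = 22.4°, B = 35.3°; Δs = -67/2·(1 − cos(π·0.6346)) = -47.2436; s = 67.0000 − 47.2436 = 19.7564
θ=179.4°: R = R0 + s = 42 + 30.8745 = 72.8745
θ=312.3°: R = R0 + s = 42 + 19.7564 = 61.7564

θ=179.4°: 72.8745
θ=312.3°: 61.7564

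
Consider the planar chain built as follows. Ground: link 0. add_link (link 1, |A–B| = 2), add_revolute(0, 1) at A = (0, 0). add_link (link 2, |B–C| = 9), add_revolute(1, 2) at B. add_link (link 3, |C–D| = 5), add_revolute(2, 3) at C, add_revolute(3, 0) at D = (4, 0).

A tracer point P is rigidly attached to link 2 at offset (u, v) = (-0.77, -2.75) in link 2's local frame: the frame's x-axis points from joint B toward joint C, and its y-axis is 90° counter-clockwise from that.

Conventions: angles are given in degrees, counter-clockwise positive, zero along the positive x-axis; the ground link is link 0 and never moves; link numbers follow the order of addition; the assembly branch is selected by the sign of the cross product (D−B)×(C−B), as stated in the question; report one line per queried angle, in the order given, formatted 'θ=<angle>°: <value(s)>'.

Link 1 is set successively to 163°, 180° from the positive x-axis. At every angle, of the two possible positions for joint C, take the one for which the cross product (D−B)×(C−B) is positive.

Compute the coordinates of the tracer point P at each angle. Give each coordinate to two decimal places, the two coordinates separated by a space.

A=(0,0), D=(4.00,0)
θ=163°: B = A + 2.00·(cos163°, sin163°) = (-1.9126, 0.5847)
θ=163°: |BD| = 5.9415
θ=163°: circle(B,9.00) ∩ circle(D,5.00): a=7.6834, h=4.6868
θ=163°:   candidates: C₊=(6.1947,4.4926) cross=27.846; C₋=(5.2722,-4.8354) cross=-27.846
θ=163°:   branch + wants cross > 0 → take C=(6.1947,4.4926) (cross=27.846)
θ=163°: ex = (C−B)/|BC| = (0.9008,0.4342); ey = (-0.4342,0.9008)
θ=163°: P = B + -0.77·ex + -2.75·ey = (-1.4122,-2.2268)
θ=180°: B = A + 2.00·(cos180°, sin180°) = (-2.0000, 0.0000)
θ=180°: |BD| = 6.0000
θ=180°: circle(B,9.00) ∩ circle(D,5.00): a=7.6667, h=4.7140
θ=180°:   candidates: C₊=(5.6667,4.7140) cross=28.284; C₋=(5.6667,-4.7140) cross=-28.284
θ=180°:   branch + wants cross > 0 → take C=(5.6667,4.7140) (cross=28.284)
θ=180°: ex = (C−B)/|BC| = (0.8519,0.5238); ey = (-0.5238,0.8519)
θ=180°: P = B + -0.77·ex + -2.75·ey = (-1.2155,-2.7459)

θ=163°: -1.41 -2.23
θ=180°: -1.22 -2.75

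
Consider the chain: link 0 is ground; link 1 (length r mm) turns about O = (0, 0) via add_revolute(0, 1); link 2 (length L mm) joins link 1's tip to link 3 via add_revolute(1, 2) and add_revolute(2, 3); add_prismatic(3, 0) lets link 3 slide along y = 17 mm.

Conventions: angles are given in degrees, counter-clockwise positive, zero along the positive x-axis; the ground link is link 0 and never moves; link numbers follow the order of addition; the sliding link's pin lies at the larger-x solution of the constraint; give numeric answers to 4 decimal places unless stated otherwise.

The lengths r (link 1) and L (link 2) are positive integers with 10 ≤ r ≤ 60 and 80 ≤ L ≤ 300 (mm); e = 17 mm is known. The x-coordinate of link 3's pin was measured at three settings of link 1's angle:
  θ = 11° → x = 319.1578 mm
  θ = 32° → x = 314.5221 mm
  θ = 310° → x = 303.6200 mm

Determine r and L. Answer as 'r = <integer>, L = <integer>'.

constraint per measurement: (x − r cos θ)² + (r sin θ − e)² = L²
subtracting the θ₁ and θ₂ equations cancels the r² and L² terms:
r = (x₁² − x₂²) / (2[(x₁cos θ₁ + e sin θ₁) − (x₂cos θ₂ + e sin θ₂)]) = 36.0001 → r = 36
L² = (x₁ − r cos θ₁)² + (r sin θ₁ − e)² = 80655.9851 → L = 284.0000 → L = 284
check at θ₃=310°: x = 303.6200 (printed 303.6200) ✓

r = 36, L = 284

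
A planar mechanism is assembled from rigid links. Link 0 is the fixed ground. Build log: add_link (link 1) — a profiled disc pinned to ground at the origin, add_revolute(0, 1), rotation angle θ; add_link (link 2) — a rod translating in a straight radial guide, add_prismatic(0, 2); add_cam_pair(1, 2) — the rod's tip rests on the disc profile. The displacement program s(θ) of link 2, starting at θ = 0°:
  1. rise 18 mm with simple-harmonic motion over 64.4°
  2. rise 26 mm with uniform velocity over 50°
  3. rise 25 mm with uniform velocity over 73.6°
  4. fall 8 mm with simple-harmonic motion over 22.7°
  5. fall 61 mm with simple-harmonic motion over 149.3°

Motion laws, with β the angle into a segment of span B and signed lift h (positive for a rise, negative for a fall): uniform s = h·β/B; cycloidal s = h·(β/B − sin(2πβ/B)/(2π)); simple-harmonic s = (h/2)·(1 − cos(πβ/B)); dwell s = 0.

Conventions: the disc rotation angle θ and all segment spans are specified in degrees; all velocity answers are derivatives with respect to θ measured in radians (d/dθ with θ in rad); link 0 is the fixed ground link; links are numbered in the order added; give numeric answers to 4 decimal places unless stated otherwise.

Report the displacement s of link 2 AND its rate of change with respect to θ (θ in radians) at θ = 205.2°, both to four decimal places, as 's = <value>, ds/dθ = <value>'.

seg 1 [0°–64.4°] simple-harmonic, h=18: full span → s += 18 → s = 18.0000
seg 2 [64.4°–114.4°] uniform, h=26: full span → s += 26 → s = 44.0000
seg 3 [114.4°–188°] uniform, h=25: full span → s += 25 → s = 69.0000
seg 4 [188°–210.7°] simple-harmonic, h=-8: θ=205.2° here. β=17.2, B=22.7. -8/2·(1 − cos(π·0.7577)) = -6.8961 → s = 62.1039
velocity in seg [188°–210.7°] (simple-harmonic), θ in radians: β = 17.2° = 0.3002 rad, B = 22.7° = 0.3962 rad; ds/dθ = (πh/(2B)) sin(πβ/B) = (π·(-8)/(2·0.3962)) sin(π·0.7577) = -21.878340 mm/rad

s = 62.1039, ds/dθ = -21.8783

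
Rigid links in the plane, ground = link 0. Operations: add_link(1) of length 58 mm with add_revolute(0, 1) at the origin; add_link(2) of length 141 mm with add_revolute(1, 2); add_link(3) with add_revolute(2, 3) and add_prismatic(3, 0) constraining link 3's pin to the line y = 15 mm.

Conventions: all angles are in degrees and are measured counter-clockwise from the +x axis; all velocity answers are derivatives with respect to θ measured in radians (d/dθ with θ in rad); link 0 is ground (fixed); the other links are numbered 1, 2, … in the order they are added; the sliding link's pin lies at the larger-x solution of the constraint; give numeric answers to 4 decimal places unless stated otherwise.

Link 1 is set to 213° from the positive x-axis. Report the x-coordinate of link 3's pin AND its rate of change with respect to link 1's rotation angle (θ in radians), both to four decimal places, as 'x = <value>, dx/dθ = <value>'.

geometry: r = 58 mm, L = 141 mm, e = 15 mm
crank pin P = (r cos θ, r sin θ) = (-48.642893, -31.589064)
h = r sin θ − e = -31.589064 − 15 = -46.589064
x = r cos θ + √(L² − h²) = -48.642893 + 133.080649 = 84.437756
dx/dθ = −r sin θ − h·r cos θ/√(L² − h²) (θ in radians; h = -46.589064) = 14.560090

x = 84.4378, dx/dθ = 14.5601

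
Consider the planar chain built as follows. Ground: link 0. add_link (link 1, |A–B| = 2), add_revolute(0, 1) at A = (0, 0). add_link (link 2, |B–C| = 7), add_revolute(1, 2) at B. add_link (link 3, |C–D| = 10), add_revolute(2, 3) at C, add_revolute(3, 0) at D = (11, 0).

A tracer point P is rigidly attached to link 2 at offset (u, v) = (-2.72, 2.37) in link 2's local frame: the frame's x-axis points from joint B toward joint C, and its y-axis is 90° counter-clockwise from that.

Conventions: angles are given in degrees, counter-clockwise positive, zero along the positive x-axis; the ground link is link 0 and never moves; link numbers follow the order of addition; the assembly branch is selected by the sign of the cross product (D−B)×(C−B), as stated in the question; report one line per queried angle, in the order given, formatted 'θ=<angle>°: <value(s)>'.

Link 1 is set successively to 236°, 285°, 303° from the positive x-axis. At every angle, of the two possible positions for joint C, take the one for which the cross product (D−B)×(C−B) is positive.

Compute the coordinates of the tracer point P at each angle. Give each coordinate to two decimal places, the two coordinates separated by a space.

A=(0,0), D=(11.00,0)
θ=236°: B = A + 2.00·(cos236°, sin236°) = (-1.1184, -1.6581)
θ=236°: |BD| = 12.2313
θ=236°: circle(B,7.00) ∩ circle(D,10.00): a=4.0308, h=5.7230
θ=236°:   candidates: C₊=(2.0994,4.5585) cross=69.999; C₋=(3.6510,-6.7818) cross=-69.999
θ=236°:   branch + wants cross > 0 → take C=(2.0994,4.5585) (cross=69.999)
θ=236°: ex = (C−B)/|BC| = (0.4597,0.8881); ey = (-0.8881,0.4597)
θ=236°: P = B + -2.72·ex + 2.37·ey = (-4.4735,-2.9842)
θ=285°: B = A + 2.00·(cos285°, sin285°) = (0.5176, -1.9319)
θ=285°: |BD| = 10.6589
θ=285°: circle(B,7.00) ∩ circle(D,10.00): a=2.9371, h=6.3540
θ=285°:   candidates: C₊=(2.2544,4.8493) cross=67.727; C₋=(4.5577,-7.6483) cross=-67.727
θ=285°:   branch + wants cross > 0 → take C=(2.2544,4.8493) (cross=67.727)
θ=285°: ex = (C−B)/|BC| = (0.2481,0.9687); ey = (-0.9687,0.2481)
θ=285°: P = B + -2.72·ex + 2.37·ey = (-2.4531,-3.9788)
θ=303°: B = A + 2.00·(cos303°, sin303°) = (1.0893, -1.6773)
θ=303°: |BD| = 10.0517
θ=303°: circle(B,7.00) ∩ circle(D,10.00): a=2.4889, h=6.5426
θ=303°:   candidates: C₊=(2.4515,5.1888) cross=65.764; C₋=(4.6351,-7.7128) cross=-65.764
θ=303°:   branch + wants cross > 0 → take C=(2.4515,5.1888) (cross=65.764)
θ=303°: ex = (C−B)/|BC| = (0.1946,0.9809); ey = (-0.9809,0.1946)
θ=303°: P = B + -2.72·ex + 2.37·ey = (-1.7647,-3.8841)

θ=236°: -4.47 -2.98
θ=285°: -2.45 -3.98
θ=303°: -1.76 -3.88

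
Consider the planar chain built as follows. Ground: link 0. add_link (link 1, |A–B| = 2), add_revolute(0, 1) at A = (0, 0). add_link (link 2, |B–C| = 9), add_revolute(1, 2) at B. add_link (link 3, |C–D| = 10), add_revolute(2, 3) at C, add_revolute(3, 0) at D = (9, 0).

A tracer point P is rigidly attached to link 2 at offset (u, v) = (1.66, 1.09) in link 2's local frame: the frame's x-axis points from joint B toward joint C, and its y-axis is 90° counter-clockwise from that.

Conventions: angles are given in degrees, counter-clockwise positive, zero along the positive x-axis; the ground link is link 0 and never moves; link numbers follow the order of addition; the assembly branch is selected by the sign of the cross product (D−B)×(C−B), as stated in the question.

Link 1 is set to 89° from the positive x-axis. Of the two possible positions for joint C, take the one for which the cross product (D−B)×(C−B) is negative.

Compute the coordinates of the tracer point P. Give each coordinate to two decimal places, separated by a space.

A=(0,0), D=(9.00,0)
B = A + 2.00·(cos89°, sin89°) = (0.0349, 1.9997)
|BD| = 9.1854
circle(B,9.00) ∩ circle(D,10.00): a=3.5585, h=8.2666
  candidates: C₊=(5.3077,9.2934) cross=75.932; C₋=(1.7083,-6.8434) cross=-75.932
  branch - wants cross < 0 → take C=(1.7083,-6.8434) (cross=-75.932)
ex = (C−B)/|BC| = (0.1859,-0.9826); ey = (0.9826,0.1859)
P = B + 1.66·ex + 1.09·ey = (1.4146,0.5713)

1.41 0.57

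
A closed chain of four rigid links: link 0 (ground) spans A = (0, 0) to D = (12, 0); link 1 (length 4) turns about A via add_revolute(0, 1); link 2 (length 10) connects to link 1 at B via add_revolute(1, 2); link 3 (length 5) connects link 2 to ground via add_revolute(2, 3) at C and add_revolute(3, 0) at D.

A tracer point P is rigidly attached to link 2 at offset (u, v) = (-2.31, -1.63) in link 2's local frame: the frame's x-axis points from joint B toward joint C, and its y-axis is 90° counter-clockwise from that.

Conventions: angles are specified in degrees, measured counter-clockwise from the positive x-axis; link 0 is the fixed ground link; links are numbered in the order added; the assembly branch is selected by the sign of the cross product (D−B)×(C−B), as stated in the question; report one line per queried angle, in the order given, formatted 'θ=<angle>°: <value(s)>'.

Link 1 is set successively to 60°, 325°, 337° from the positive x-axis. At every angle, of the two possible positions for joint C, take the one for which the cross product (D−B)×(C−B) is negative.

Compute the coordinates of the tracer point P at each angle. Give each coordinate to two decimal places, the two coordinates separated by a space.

A=(0,0), D=(12.00,0)
θ=60°: B = A + 4.00·(cos60°, sin60°) = (2.0000, 3.4641)
θ=60°: |BD| = 10.5830
θ=60°: circle(B,10.00) ∩ circle(D,5.00): a=8.8349, h=4.6845
θ=60°:   candidates: C₊=(11.8816,4.9986) cross=49.576; C₋=(8.8149,-3.8542) cross=-49.576
θ=60°:   branch - wants cross < 0 → take C=(8.8149,-3.8542) (cross=-49.576)
θ=60°: ex = (C−B)/|BC| = (0.6815,-0.7318); ey = (0.7318,0.6815)
θ=60°: P = B + -2.31·ex + -1.63·ey = (-0.7671,4.0438)
θ=325°: B = A + 4.00·(cos325°, sin325°) = (3.2766, -2.2943)
θ=325°: |BD| = 9.0201
θ=325°: circle(B,10.00) ∩ circle(D,5.00): a=8.6674, h=4.9876
θ=325°:   candidates: C₊=(10.3904,4.7338) cross=44.988; C₋=(12.9276,-4.9132) cross=-44.988
θ=325°:   branch - wants cross < 0 → take C=(12.9276,-4.9132) (cross=-44.988)
θ=325°: ex = (C−B)/|BC| = (0.9651,-0.2619); ey = (0.2619,0.9651)
θ=325°: P = B + -2.31·ex + -1.63·ey = (0.6204,-3.2624)
θ=337°: B = A + 4.00·(cos337°, sin337°) = (3.6820, -1.5629)
θ=337°: |BD| = 8.4635
θ=337°: circle(B,10.00) ∩ circle(D,5.00): a=8.6625, h=4.9960
θ=337°:   candidates: C₊=(11.2730,4.9469) cross=42.284; C₋=(13.1182,-4.8734) cross=-42.284
θ=337°:   branch - wants cross < 0 → take C=(13.1182,-4.8734) (cross=-42.284)
θ=337°: ex = (C−B)/|BC| = (0.9436,-0.3310); ey = (0.3310,0.9436)
θ=337°: P = B + -2.31·ex + -1.63·ey = (0.9627,-2.3363)

θ=60°: -0.77 4.04
θ=325°: 0.62 -3.26
θ=337°: 0.96 -2.34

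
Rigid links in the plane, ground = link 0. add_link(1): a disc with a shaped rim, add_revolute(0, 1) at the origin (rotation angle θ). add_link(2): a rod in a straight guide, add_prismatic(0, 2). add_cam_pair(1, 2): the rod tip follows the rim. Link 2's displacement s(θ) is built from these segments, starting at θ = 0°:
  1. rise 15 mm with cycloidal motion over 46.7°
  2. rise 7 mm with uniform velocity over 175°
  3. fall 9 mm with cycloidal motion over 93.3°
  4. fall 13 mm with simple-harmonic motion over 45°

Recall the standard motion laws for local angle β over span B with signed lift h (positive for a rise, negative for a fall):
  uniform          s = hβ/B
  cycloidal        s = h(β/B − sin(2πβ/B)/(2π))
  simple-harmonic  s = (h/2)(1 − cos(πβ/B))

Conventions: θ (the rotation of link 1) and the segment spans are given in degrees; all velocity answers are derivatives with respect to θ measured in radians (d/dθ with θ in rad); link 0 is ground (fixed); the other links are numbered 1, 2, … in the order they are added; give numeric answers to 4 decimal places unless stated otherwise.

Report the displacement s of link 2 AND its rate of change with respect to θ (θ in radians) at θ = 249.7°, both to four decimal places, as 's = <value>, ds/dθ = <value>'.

segment 1 (0° to 46.7°, cycloidal, h = 15) is passed completely: s = 0.0000 + (15) = 15.0000
segment 2 (46.7° to 221.7°, uniform, h = 7) is passed completely: s = 15.0000 + (7) = 22.0000
θ = 249.7° falls in segment 3 (221.7° to 315°, cycloidal, h = -9): β = 249.7 − 221.7 = 28°, B = 93.3°; Δs = -9·(0.3001 − sin(2π·0.3001)/(2π)) = -1.3390; s = 22.0000 − 1.3390 = 20.6610
velocity in seg [221.7°–315°] (cycloidal), θ in radians: β = 28° = 0.4887 rad, B = 93.3° = 1.6284 rad; ds/dθ = (h/B)(1 − cos(2πβ/B)) = ((-9)/1.6284)(1 − cos(2π·0.3001)) = -7.238377 mm/rad

s = 20.6610, ds/dθ = -7.2384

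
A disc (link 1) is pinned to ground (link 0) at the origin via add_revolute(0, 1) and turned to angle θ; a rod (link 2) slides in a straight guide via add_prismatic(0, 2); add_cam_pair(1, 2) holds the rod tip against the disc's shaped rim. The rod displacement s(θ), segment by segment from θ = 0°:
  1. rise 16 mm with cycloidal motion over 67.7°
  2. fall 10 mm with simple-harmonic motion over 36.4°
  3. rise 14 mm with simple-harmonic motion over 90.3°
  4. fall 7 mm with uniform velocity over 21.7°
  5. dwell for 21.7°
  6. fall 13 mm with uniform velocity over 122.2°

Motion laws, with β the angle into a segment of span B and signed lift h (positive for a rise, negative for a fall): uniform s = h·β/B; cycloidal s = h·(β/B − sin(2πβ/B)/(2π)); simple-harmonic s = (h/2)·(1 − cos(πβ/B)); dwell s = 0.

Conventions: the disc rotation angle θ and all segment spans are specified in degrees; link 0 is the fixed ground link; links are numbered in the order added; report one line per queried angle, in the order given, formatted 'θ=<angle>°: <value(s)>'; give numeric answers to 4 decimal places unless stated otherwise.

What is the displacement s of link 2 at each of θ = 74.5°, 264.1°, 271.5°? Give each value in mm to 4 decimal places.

segment 1 (0° to 67.7°, cycloidal, h = 16) is passed completely: s = 0.0000 + (16) = 16.0000
θ = 74.5° falls in segment 2 (67.7° to 104.1°, simple-harmonic, h = -10): β = 74.5 − 67.7 = 6.8°, B = 36.4°; Δs = -10/2·(1 − cos(π·0.1868)) = -0.8367; s = 16.0000 − 0.8367 = 15.1633
segment 2 (67.7° to 104.1°, simple-harmonic, h = -10) is passed completely: s = 16.0000 + (-10) = 6.0000
segment 3 (104.1° to 194.4°, simple-harmonic, h = 14) is passed completely: s = 6.0000 + (14) = 20.0000
segment 4 (194.4° to 216.1°, uniform, h = -7) is passed completely: s = 20.0000 + (-7) = 13.0000
segment 5 (216.1° to 237.8°, dwell): s unchanged at 13.0000
θ = 264.1° falls in segment 6 (237.8° to 360°, uniform, h = -13): β = 264.1 − 237.8 = 26.3°, B = 122.2°; Δs = -13·26.3/122.2 = -2.7979; s = 13.0000 − 2.7979 = 10.2021
θ = 271.5° falls in segment 6 (237.8° to 360°, uniform, h = -13): β = 271.5 − 237.8 = 33.7°, B = 122.2°; Δs = -13·33.7/122.2 = -3.5851; s = 13.0000 − 3.5851 = 9.4149

θ=74.5°: 15.1633
θ=264.1°: 10.2021
θ=271.5°: 9.4149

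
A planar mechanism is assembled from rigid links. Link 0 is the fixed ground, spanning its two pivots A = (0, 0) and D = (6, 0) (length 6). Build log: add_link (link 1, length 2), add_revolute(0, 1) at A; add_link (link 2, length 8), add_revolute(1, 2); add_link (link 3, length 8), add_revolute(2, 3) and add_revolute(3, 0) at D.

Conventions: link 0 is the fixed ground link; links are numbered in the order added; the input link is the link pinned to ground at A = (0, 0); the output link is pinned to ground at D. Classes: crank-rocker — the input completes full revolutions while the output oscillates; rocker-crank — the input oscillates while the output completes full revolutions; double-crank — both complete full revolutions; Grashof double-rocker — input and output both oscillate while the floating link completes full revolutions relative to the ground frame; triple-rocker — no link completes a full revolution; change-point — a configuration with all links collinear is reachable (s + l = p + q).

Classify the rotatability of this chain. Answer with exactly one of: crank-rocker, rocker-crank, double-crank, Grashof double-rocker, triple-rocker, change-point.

lengths: ground=6, input=2, coupler=8, output=8
sorted: s=2 (shortest), l=8 (longest), p+q=14
s + l = 10 vs p + q = 14
s + l < p + q (Grashof) with shortest = input link → crank-rocker

crank-rocker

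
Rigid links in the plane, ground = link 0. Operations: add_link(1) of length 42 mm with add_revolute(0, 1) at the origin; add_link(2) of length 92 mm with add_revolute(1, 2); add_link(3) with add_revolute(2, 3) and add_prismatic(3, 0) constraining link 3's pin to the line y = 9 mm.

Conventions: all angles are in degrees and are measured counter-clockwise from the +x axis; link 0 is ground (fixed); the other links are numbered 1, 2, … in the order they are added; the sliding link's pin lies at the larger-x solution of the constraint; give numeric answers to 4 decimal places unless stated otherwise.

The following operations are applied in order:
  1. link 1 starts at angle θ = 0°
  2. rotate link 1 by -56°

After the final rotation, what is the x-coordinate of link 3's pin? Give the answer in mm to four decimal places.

geometry: r = 42 mm, L = 92 mm, e = 9 mm; θ starts at 0°
rotate link 1 by -56°: θ ← 0° -56° = -56°
crank pin P = (r cos θ, r sin θ) = (23.486102, -34.819578)
h = r sin θ − e = -34.819578 − 9 = -43.819578
x = r cos θ + √(L² − h²) = 23.486102 + 80.894033 = 104.380135

104.3801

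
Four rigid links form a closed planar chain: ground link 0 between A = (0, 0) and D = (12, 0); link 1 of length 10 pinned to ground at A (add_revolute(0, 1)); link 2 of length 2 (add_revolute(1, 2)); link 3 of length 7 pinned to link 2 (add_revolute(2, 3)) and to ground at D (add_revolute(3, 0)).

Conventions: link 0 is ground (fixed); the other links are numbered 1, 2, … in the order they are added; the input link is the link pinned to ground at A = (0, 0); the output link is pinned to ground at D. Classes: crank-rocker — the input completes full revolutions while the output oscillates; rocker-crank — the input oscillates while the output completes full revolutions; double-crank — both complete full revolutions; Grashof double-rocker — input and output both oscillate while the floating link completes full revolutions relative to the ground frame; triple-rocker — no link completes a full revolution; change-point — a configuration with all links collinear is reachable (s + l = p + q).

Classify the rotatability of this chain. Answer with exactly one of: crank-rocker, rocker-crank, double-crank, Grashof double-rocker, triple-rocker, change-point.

lengths: ground=12, input=10, coupler=2, output=7
sorted: s=2 (shortest), l=12 (longest), p+q=17
s + l = 14 vs p + q = 17
s + l < p + q (Grashof) with shortest = coupler link → Grashof double-rocker

Grashof double-rocker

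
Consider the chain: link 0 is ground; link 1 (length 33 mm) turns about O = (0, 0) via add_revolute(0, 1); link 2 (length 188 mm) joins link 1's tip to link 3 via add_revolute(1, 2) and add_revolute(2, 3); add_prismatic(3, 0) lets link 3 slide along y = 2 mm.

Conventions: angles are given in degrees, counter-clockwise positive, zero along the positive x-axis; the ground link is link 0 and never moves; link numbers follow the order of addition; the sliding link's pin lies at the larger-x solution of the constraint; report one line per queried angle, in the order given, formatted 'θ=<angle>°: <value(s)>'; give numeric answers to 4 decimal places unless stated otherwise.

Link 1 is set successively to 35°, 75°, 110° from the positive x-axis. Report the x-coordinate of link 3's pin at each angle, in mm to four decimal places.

geometry: r = 33 mm, L = 188 mm, e = 2 mm
θ=35°: crank pin P = (r cos θ, r sin θ) = (27.032017, 18.928022)
θ=35°: h = r sin θ − e = 18.928022 − 2 = 16.928022
θ=35°: x = r cos θ + √(L² − h²) = 27.032017 + 187.236327 = 214.268344
θ=75°: crank pin P = (r cos θ, r sin θ) = (8.541028, 31.875552)
θ=75°: h = r sin θ − e = 31.875552 − 2 = 29.875552
θ=75°: x = r cos θ + √(L² − h²) = 8.541028 + 185.611022 = 194.152050
θ=110°: crank pin P = (r cos θ, r sin θ) = (-11.286665, 31.009856)
θ=110°: h = r sin θ − e = 31.009856 − 2 = 29.009856
θ=110°: x = r cos θ + √(L² − h²) = -11.286665 + 185.748293 = 174.461628

θ=35°: 214.2683
θ=75°: 194.1521
θ=110°: 174.4616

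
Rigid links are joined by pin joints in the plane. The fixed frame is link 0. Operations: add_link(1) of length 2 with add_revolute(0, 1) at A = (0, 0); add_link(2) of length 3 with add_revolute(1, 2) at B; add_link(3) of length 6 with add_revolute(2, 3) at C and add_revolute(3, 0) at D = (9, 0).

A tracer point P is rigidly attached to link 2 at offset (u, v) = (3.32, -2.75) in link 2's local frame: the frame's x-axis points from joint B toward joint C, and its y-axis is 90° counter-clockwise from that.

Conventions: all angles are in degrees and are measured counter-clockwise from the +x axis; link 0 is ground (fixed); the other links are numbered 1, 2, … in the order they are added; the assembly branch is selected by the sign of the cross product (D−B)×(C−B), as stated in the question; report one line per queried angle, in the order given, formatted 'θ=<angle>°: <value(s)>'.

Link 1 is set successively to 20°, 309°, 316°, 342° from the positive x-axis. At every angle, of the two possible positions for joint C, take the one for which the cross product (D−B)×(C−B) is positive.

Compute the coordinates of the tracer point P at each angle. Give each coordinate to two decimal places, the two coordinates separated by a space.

A=(0,0), D=(9.00,0)
θ=20°: B = A + 2.00·(cos20°, sin20°) = (1.8794, 0.6840)
θ=20°: |BD| = 7.1534
θ=20°: circle(B,3.00) ∩ circle(D,6.00): a=1.6895, h=2.4790
θ=20°:   candidates: C₊=(3.7982,2.9902) cross=17.734; C₋=(3.3241,-1.9452) cross=-17.734
θ=20°:   branch + wants cross > 0 → take C=(3.7982,2.9902) (cross=17.734)
θ=20°: ex = (C−B)/|BC| = (0.6396,0.7687); ey = (-0.7687,0.6396)
θ=20°: P = B + 3.32·ex + -2.75·ey = (6.1168,1.4773)
θ=309°: B = A + 2.00·(cos309°, sin309°) = (1.2586, -1.5543)
θ=309°: |BD| = 7.8959
θ=309°: circle(B,3.00) ∩ circle(D,6.00): a=2.2382, h=1.9977
θ=309°:   candidates: C₊=(3.0598,0.8449) cross=15.773; C₋=(3.8463,-3.0723) cross=-15.773
θ=309°:   branch + wants cross > 0 → take C=(3.0598,0.8449) (cross=15.773)
θ=309°: ex = (C−B)/|BC| = (0.6004,0.7997); ey = (-0.7997,0.6004)
θ=309°: P = B + 3.32·ex + -2.75·ey = (5.4511,-0.5503)
θ=316°: B = A + 2.00·(cos316°, sin316°) = (1.4387, -1.3893)
θ=316°: |BD| = 7.6879
θ=316°: circle(B,3.00) ∩ circle(D,6.00): a=2.0879, h=2.1542
θ=316°:   candidates: C₊=(3.1030,1.1067) cross=16.561; C₋=(3.8815,-3.1307) cross=-16.561
θ=316°:   branch + wants cross > 0 → take C=(3.1030,1.1067) (cross=16.561)
θ=316°: ex = (C−B)/|BC| = (0.5548,0.8320); ey = (-0.8320,0.5548)
θ=316°: P = B + 3.32·ex + -2.75·ey = (5.5685,-0.1526)
θ=342°: B = A + 2.00·(cos342°, sin342°) = (1.9021, -0.6180)
θ=342°: |BD| = 7.1247
θ=342°: circle(B,3.00) ∩ circle(D,6.00): a=1.6676, h=2.4938
θ=342°:   candidates: C₊=(3.3471,2.0111) cross=17.768; C₋=(3.7797,-2.9578) cross=-17.768
θ=342°:   branch + wants cross > 0 → take C=(3.3471,2.0111) (cross=17.768)
θ=342°: ex = (C−B)/|BC| = (0.4817,0.8764); ey = (-0.8764,0.4817)
θ=342°: P = B + 3.32·ex + -2.75·ey = (5.9112,0.9670)

θ=20°: 6.12 1.48
θ=309°: 5.45 -0.55
θ=316°: 5.57 -0.15
θ=342°: 5.91 0.97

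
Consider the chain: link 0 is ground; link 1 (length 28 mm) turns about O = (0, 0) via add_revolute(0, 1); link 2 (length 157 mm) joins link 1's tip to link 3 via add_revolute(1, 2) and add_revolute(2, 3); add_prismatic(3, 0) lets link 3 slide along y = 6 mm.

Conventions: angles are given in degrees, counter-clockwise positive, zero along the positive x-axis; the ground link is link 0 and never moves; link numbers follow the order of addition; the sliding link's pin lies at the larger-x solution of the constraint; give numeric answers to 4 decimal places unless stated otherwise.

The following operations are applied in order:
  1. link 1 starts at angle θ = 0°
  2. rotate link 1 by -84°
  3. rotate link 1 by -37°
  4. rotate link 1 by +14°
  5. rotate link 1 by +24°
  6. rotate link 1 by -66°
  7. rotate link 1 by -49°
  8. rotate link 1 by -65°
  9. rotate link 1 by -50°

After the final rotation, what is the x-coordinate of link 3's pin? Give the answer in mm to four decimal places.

geometry: r = 28 mm, L = 157 mm, e = 6 mm; θ starts at 0°
rotate link 1 by -84°: θ ← 0° -84° = -84°
rotate link 1 by -37°: θ ← -84° -37° = -121°
rotate link 1 by +14°: θ ← -121° +14° = -107°
rotate link 1 by +24°: θ ← -107° +24° = -83°
rotate link 1 by -66°: θ ← -83° -66° = -149°
rotate link 1 by -49°: θ ← -149° -49° = -198°
rotate link 1 by -65°: θ ← -198° -65° = -263°
rotate link 1 by -50°: θ ← -263° -50° = -313°
crank pin P = (r cos θ, r sin θ) = (19.095954, 20.477904)
h = r sin θ − e = 20.477904 − 6 = 14.477904
x = r cos θ + √(L² − h²) = 19.095954 + 156.331028 = 175.426982

175.4270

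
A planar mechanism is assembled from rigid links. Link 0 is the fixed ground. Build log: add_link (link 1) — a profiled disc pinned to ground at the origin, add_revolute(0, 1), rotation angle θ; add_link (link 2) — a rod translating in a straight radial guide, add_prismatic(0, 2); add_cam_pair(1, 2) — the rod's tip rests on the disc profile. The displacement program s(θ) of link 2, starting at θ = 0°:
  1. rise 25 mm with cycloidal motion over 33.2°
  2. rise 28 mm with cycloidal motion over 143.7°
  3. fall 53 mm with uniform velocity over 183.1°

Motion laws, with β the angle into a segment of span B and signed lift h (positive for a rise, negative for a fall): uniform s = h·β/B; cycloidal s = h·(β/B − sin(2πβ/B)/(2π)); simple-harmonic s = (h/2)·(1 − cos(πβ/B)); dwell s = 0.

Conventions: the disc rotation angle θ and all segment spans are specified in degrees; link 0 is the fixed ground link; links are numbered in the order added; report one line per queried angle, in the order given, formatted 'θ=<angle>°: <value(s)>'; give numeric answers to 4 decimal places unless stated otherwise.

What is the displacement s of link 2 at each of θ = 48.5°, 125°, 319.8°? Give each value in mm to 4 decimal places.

seg 1 [0°–33.2°] cycloidal, h=25: full span → s += 25 → s = 25.0000
seg 2 [33.2°–176.9°] cycloidal, h=28: θ=48.5° here. β=15.3, B=143.7. 28·(0.1065 − sin(2π·0.1065)/(2π)) = 0.2174 → s = 25.2174
seg 2 [33.2°–176.9°] cycloidal, h=28: θ=125° here. β=91.8, B=143.7. 28·(0.6388 − sin(2π·0.6388)/(2π)) = 21.3000 → s = 46.3000
seg 2 [33.2°–176.9°] cycloidal, h=28: full span → s += 28 → s = 53.0000
seg 3 [176.9°–360°] uniform, h=-53: θ=319.8° here. β=142.9, B=183.1. -53·142.9/183.1 = -41.3637 → s = 11.6363

θ=48.5°: 25.2174
θ=125°: 46.3000
θ=319.8°: 11.6363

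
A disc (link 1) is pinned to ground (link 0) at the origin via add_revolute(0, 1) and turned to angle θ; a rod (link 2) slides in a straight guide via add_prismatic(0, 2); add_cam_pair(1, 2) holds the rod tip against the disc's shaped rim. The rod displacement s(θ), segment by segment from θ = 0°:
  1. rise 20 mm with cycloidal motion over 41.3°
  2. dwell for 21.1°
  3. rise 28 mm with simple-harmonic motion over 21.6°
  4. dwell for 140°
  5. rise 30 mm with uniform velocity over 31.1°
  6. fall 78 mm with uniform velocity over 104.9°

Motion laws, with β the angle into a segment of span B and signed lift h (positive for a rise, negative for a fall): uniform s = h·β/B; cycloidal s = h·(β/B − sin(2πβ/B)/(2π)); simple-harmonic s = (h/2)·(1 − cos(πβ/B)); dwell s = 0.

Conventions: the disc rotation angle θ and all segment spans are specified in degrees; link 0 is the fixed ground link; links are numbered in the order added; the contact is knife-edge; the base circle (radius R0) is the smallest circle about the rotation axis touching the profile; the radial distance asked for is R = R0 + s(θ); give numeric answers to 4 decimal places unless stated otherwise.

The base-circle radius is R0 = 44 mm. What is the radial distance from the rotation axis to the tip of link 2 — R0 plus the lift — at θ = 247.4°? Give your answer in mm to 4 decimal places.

segment 1 (0° to 41.3°, cycloidal, h = 20) is passed completely: s = 0.0000 + (20) = 20.0000
segment 2 (41.3° to 62.4°, dwell): s unchanged at 20.0000
segment 3 (62.4° to 84°, simple-harmonic, h = 28) is passed completely: s = 20.0000 + (28) = 48.0000
segment 4 (84° to 224°, dwell): s unchanged at 48.0000
θ = 247.4° falls in segment 5 (224° to 255.1°, uniform, h = 30): β = 247.4 − 224 = 23.4°, B = 31.1°; Δs = 30·23.4/31.1 = 22.5723; s = 48.0000 + 22.5723 = 70.5723
R = R0 + s = 44 + 70.5723 = 114.5723

114.5723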